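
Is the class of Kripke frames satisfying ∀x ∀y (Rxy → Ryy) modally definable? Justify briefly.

The condition is shift-reflexivity. A defining modal formula is □(□q → q).
Suppose □(□q→q) is valid. Take Rxy and set V(q)={w : Ryw}. Then at y, □q holds; since □(□q→q) at x, □q→q at y, so q at y, i.e. Ryy.

Yes, by □(□q → q)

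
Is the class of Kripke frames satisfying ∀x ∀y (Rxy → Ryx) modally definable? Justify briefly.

Yes: it is symmetry, defined by the B schema q → □◇q.

Yes, by q → □◇q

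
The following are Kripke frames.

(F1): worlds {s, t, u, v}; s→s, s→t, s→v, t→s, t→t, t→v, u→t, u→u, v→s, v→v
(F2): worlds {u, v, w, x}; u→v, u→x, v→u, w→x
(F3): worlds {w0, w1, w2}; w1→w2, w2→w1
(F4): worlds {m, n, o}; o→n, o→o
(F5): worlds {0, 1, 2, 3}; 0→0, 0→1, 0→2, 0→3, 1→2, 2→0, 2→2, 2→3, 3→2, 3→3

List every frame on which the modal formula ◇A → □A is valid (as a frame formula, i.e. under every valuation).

The schema corresponds to partial functionality: ∀x ∀y ∀z (Rxy ∧ Rxz → y = z).
(F1): fails — s sees both s and t.
(F2): fails — u sees both v and x.
(F3): satisfies the condition.
(F4): fails — o sees both n and o.
(F5): fails — 0 sees both 0 and 1.

(F3)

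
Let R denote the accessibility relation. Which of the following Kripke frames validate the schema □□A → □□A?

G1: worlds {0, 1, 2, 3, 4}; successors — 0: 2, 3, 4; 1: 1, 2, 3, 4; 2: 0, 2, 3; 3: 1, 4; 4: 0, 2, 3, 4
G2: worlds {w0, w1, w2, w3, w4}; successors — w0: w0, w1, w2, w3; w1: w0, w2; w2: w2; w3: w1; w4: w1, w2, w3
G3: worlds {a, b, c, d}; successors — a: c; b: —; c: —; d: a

The schema corresponds to a generalized confluence (Geach) condition: ∀x ∀z (xR²z → ∃w (xR²w ∧ z = w)).
G1: holds.
G2: holds.
G3: holds.
Valid on: G1, G2, G3.

G1, G2, G3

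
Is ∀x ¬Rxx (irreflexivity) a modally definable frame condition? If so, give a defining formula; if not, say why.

Any modally definable frame class is closed under surjective bounded morphisms.
The 5-cycle (worlds 0,1,2,3,4 with 0→1→2→3→4→0) is irreflexive, and the map sending every world to a single reflexive point • is a surjective bounded morphism (forth: every edge maps to (•,•); back: every world has a successor). So any modal formula valid on the 5-cycle is also valid on the reflexive point, which is not irreflexive.
So the class is not modally definable.

No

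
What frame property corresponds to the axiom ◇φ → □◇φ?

the Euclidean property: ∀x ∀y ∀z (Rxy ∧ Rxz → Ryz)

This is the 5 axiom.
It corresponds to the Euclidean property: ∀x ∀y ∀z (Rxy ∧ Rxz → Ryz).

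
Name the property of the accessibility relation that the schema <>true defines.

◇⊤ holds at w iff w has a successor, so frame-validity of ◇⊤ is exactly seriality. Equivalently via □ψ → ◇ψ:
Suppose □ψ→◇ψ is valid. At any x set V(ψ)=W. Then □ψ at x, so ◇ψ at x, so x has a successor.

Seriality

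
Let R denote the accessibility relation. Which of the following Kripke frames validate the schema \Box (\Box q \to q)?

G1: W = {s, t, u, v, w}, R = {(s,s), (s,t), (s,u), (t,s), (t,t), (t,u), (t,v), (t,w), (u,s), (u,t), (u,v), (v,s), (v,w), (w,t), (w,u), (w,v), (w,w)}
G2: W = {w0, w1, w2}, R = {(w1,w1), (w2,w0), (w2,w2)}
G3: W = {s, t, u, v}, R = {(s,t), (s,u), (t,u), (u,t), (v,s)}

This is the axiom for shift-reflexivity; its first-order frame correspondent is \forall x \forall y (Rxy \to Ryy).
G1: fails — Ruv but not Rvv.
G2: fails — Rw2w0 but not Rw0w0.
G3: fails — Rut but not Rtt.
Valid on no frame.

none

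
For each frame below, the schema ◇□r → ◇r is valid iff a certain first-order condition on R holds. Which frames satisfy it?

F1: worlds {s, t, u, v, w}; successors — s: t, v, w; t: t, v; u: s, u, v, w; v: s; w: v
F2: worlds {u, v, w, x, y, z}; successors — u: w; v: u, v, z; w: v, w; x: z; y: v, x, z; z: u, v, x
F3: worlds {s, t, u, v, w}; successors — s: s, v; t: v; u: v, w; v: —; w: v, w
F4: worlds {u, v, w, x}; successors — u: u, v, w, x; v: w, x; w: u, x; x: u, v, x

This is the axiom for a generalized confluence (Geach) condition; its first-order frame correspondent is ∀x ∀y (xRy → ∃w (yRw ∧ xRw)).
F1: fails — sRv but no w* with vRw* and sRw*.
F2: fails — vRu but no t with uRt and vRt.
F3: fails — sRv but no w* with vRw* and sRw*.
F4: ✓.

F4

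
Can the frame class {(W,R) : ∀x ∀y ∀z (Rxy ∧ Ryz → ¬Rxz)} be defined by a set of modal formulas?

Not definable by any modal formula

Modal frame validity is preserved under surjective bounded morphisms.
The 5-cycle (worlds a,b,c,d,e with a→b→c→d→e→a) is intransitive. Mapping every world to a single reflexive point • is a surjective bounded morphism; the reflexive point is not intransitive (R••∧R•• but R••).
So the class is not modally definable.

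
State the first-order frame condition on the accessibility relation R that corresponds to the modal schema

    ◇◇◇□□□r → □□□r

∀x ∀y ∀z ((xR³y ∧ xR³z) → ∃w (yR³w ∧ z = w))

This is a Sahlqvist (Geach-type) schema ◇^3□^3r → □^3◇^0r.
Minimal-valuation argument: fix x; take any y with xR^3y and any z with xR^3z. Set V(r) to the set of worlds R-reachable from y in exactly 3 steps. Then □^3r holds at y, so the antecedent holds at x; validity forces ◇^0r at z, giving a w with zR^0w and yR^3w.
First-order correspondent: ∀x ∀y ∀z ((xR³y ∧ xR³z) → ∃w (yR³w ∧ z = w)).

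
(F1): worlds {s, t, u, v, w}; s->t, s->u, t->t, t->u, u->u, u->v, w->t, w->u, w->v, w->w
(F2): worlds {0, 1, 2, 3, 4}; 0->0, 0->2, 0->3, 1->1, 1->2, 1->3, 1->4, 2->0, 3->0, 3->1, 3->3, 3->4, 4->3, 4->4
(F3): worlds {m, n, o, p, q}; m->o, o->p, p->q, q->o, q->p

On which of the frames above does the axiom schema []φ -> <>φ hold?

(F2)

Frame correspondent (Sahlqvist): forall x exists y Rxy — i.e. seriality.
(F1): fails — world v has no successor.
(F2): condition met.
(F3): fails — world n has no successor.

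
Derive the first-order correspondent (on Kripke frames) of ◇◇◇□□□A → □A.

This is a Sahlqvist (Geach-type) schema ◇^3□^3A → □^1◇^0A.
Minimal-valuation argument: fix x; take any y with xR^3y and any z with xR^1z. Set V(A) to the set of worlds R-reachable from y in exactly 3 steps. Then □^3A holds at y, so the antecedent holds at x; validity forces ◇^0A at z, giving a w with zR^0w and yR^3w.
First-order correspondent: ∀x ∀y ∀z ((xR³y ∧ xRz) → ∃w (yR³w ∧ z = w)).

∀x ∀y ∀z ((xR³y ∧ xRz) → ∃w (yR³w ∧ z = w))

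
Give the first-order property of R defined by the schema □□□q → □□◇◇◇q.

∀x ∀z (xR²z → ∃w (xR³w ∧ zR³w))

This is a Sahlqvist (Geach-type) schema ◇^0□^3q → □^2◇^3q.
First-order correspondent: ∀x ∀z (xR²z → ∃w (xR³w ∧ zR³w)).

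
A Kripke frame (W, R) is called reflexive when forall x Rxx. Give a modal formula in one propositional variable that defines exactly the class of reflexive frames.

The condition is reflexivity. The T schema □p → p defines it.

□p → p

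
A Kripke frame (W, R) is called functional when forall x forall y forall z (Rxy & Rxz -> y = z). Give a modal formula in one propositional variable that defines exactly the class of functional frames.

This is partial functionality; the standard corresponding axiom is CD: ◇ψ → □ψ.

◇ψ → □ψ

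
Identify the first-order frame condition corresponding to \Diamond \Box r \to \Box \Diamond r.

convergence

Suppose ◇□r→□◇r is valid. Take Rxy, Rxz and set V(r)={w : Ryw}. Then □r at y so ◇□r at x, so □◇r at x, so ◇r at z, giving w with Rzw and Ryw.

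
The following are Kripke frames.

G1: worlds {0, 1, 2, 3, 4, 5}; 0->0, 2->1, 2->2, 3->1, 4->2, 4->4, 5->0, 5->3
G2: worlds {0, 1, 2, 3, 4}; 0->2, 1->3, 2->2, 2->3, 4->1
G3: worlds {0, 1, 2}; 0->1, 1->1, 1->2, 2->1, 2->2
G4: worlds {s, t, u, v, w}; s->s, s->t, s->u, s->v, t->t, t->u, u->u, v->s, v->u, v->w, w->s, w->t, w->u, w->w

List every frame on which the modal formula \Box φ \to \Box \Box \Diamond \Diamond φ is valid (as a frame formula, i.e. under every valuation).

G3, G4

This is the axiom for a generalized confluence (Geach) condition; its first-order frame correspondent is \forall x \forall z (x R^2 z \to \exists w (xRw \wedge z R^2 w)).
G1: fails — 2R²1 but no w with 2Rw and 1R²w.
G2: fails — 0R²3 but no w with 0Rw and 3R²w.
G3: holds.
G4: holds.
Valid on: G3, G4.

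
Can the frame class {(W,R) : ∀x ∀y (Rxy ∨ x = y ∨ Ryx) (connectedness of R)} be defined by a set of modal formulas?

No — not modally definable

If a class were modally definable it would be closed under disjoint unions (Goldblatt–Thomason).
Take 4 disjoint single-world reflexive frames: each is trivially connected, but their disjoint union has 4 worlds with no edge between distinct components, so it is not connected.
So no modal formula (or set of formulas) defines exactly the connected frames.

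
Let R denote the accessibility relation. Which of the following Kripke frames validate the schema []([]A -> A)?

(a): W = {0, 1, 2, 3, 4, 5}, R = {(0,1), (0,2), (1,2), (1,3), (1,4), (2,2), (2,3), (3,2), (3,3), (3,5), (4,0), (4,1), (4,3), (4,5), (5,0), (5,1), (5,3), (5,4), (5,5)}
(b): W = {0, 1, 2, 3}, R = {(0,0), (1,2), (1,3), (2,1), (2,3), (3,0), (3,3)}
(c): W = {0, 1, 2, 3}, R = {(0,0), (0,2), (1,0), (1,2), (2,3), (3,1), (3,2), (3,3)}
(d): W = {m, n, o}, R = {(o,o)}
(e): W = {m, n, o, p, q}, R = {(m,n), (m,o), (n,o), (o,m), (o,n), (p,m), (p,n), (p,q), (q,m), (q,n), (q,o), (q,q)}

Frame correspondent (Sahlqvist): forall x forall y (Rxy -> Ryy) — i.e. shift-reflexivity.
(a): fails — R01 but not R11.
(b): fails — R12 but not R22.
(c): fails — R32 but not R22.
(d): satisfies the condition.
(e): fails — Rom but not Rmm.
Valid on: (d).

(d)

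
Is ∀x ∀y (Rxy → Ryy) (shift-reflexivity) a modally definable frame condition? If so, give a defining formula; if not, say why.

Yes — defined by □(□r → r)

This is a Sahlqvist condition; the T□ axiom □(□r → r) defines it.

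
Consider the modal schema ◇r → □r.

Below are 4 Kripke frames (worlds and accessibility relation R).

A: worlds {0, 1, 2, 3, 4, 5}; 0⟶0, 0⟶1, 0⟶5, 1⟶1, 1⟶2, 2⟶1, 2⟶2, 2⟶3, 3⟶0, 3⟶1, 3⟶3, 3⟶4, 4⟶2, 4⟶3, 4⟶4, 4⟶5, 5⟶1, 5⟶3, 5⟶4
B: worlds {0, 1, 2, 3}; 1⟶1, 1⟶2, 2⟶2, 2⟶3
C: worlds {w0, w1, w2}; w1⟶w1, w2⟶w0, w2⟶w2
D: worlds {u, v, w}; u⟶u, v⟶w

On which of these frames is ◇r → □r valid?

D

Frame correspondent (Sahlqvist): ∀x ∀y ∀z (Rxy ∧ Rxz → y = z) — i.e. partial functionality.
A: fails — 0 sees both 0 and 1.
B: fails — 1 sees both 1 and 2.
C: fails — w2 sees both w0 and w2.
D: holds.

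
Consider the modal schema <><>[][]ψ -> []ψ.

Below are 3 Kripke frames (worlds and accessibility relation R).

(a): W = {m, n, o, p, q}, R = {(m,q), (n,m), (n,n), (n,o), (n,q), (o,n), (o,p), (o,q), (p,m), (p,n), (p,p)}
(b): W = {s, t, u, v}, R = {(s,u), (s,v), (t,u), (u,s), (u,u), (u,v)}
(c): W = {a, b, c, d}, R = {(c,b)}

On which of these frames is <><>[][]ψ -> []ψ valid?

Frame correspondent (Sahlqvist): forall x forall y forall z ((x R^2 y & xRz) -> exists w (y R^2 w & z = w)) — i.e. a generalized confluence (Geach) condition.
(a): fails — nR²m, nRm but no w with mR²w and m=w.
(b): fails — sR²v, sRu but no w with vR²w and u=w.
(c): condition met.
Valid on: (c).

(c)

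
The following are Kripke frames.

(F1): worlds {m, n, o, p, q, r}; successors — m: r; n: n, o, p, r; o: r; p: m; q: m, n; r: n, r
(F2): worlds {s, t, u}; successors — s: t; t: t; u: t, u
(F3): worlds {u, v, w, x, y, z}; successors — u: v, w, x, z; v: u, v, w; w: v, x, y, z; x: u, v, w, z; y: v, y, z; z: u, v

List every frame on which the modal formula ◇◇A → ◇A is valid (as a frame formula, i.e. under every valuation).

(F2)

The schema corresponds to transitivity: ∀x ∀y ∀z (Rxy ∧ Ryz → Rxz).
(F1): fails — Rpm and Rmr but not Rpr.
(F2): satisfies the condition.
(F3): fails — Ruv and Rvu but not Ruu.
Valid on: (F2).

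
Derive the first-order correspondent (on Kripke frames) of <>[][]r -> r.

forall x forall y (xRy -> exists w (y R^2 w & x = w))

This is a Sahlqvist (Geach-type) schema ◇^1□^2r → □^0◇^0r.
Minimal-valuation argument: fix x; take any y with xR^1y and any z with xR^0z. Set V(r) to the set of worlds R-reachable from y in exactly 2 steps. Then □^2r holds at y, so the antecedent holds at x; validity forces ◇^0r at z, giving a w with zR^0w and yR^2w.
First-order correspondent: forall x forall y (xRy -> exists w (y R^2 w & x = w)).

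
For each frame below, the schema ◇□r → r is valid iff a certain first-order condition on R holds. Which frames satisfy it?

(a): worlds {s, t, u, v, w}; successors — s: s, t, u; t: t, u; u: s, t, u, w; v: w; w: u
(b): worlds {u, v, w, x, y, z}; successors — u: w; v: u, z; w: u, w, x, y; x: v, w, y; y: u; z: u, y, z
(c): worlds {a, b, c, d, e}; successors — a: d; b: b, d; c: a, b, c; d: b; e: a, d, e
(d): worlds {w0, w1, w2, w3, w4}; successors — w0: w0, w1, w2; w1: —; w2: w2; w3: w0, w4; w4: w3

This is the axiom for symmetry; its first-order frame correspondent is ∀x ∀y (Rxy → Ryx).
(a): fails — Rvw but not Rwv.
(b): fails — Rvz but not Rzv.
(c): fails — Rea but not Rae.
(d): fails — Rw3w0 but not Rw0w3.
Valid on no frame.

none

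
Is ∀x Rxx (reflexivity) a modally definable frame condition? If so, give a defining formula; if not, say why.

Definable; □p → p defines it

Yes: it is reflexivity, defined by the T schema □p → p.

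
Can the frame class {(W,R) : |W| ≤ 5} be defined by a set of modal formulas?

No

Modal frame validity is preserved under disjoint unions.
Any modal formula valid on each of 6 disjoint one-world frames is valid on their disjoint union (validity is preserved under disjoint unions). Each one-world frame has |W|=1≤5, but the union has |W|=6.
So the class is not modally definable.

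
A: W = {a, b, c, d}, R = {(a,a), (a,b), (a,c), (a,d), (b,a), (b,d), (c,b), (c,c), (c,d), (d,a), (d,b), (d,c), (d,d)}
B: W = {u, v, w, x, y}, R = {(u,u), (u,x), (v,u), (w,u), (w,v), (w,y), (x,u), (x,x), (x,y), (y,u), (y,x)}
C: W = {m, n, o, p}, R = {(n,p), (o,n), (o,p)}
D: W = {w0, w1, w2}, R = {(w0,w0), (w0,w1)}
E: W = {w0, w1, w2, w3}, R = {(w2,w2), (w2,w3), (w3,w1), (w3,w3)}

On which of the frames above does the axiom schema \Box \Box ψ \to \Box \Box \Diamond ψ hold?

A, B

Frame correspondent (Sahlqvist): \forall x \forall z (x R^2 z \to \exists w (x R^2 w \wedge zRw)) — i.e. a generalized confluence (Geach) condition.
A: satisfies the condition.
B: satisfies the condition.
C: fails — oR²p but no w with oR²w and pRw.
D: fails — w0R²w1 but no w with w0R²w and w1Rw.
E: fails — w2R²w1 but no w with w2R²w and w1Rw.
Valid on: A, B.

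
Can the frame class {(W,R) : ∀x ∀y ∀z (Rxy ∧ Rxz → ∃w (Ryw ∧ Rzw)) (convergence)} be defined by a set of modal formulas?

This is a Sahlqvist condition; the .2 axiom ◇□r → □◇r defines it.
Suppose ◇□r→□◇r is valid. Take Rxy, Rxz and set V(r)={w : Ryw}. Then □r at y so ◇□r at x, so □◇r at x, so ◇r at z, giving w with Rzw and Ryw.

Yes, by ◇□r → □◇r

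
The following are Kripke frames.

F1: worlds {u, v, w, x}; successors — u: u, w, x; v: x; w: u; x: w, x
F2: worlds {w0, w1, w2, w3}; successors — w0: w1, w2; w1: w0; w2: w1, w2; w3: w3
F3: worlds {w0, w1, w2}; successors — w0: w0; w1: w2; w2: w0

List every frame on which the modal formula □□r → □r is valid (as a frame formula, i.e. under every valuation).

F1

The schema corresponds to density: ∀x ∀y (Rxy → ∃z (Rxz ∧ Rzy)).
F1: condition met.
F2: fails — Rw1w0 but no z with Rw1z and Rzw0.
F3: fails — Rw1w2 but no z with Rw1z and Rzw2.
Valid on: F1.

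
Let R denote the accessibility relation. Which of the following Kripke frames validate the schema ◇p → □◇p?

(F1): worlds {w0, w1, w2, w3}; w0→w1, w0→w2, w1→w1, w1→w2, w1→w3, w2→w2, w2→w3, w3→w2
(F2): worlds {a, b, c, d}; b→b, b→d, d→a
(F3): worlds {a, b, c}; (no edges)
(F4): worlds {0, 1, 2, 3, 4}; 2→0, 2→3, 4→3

(F3)

This is the axiom for the Euclidean property; its first-order frame correspondent is ∀x ∀y ∀z (Rxy ∧ Rxz → Ryz).
(F1): fails — Rw0w2 and Rw0w1 but not Rw2w1.
(F2): fails — Rbd and Rbd but not Rdd.
(F3): holds.
(F4): fails — R23 and R23 but not R33.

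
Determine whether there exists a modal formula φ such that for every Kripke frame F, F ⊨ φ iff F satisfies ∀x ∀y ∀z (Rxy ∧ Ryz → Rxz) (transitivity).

This is a Sahlqvist condition; the 4 axiom □r → □□r defines it.
Suppose □r→□□r is valid. Take Rxy, Ryz and set V(r)={w : Rxw}. Then □r at x, so □□r at x, so □r at y, so r at z, i.e. Rxz.

Definable; □r → □□r defines it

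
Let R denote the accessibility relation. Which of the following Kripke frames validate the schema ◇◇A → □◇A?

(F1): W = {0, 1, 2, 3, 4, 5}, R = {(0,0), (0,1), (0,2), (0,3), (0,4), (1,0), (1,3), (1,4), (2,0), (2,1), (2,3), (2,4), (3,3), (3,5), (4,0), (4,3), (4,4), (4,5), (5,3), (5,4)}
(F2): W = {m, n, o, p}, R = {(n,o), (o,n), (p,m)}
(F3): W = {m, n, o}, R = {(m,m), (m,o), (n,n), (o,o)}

Frame correspondent (Sahlqvist): ∀x ∀y ∀z ((xR²y ∧ xRz) → ∃w (y = w ∧ zRw)) — i.e. a generalized confluence (Geach) condition.
(F1): fails — 0R²0, 0R3 but no w with 0=w and 3Rw.
(F2): ✓.
(F3): fails — mR²m, mRo but no w with m=w and oRw.
Valid on: (F2).

(F2)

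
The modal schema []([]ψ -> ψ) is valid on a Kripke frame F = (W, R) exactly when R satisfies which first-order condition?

Shift-reflexivity

Suppose □(□ψ→ψ) is valid. Take Rxy and set V(ψ)={w : Ryw}. Then at y, □ψ holds; since □(□ψ→ψ) at x, □ψ→ψ at y, so ψ at y, i.e. Ryy.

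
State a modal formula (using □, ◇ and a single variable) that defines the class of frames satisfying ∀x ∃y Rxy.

The condition is seriality. The D schema □s → ◇s defines it.
Suppose □s→◇s is valid. At any x set V(s)=W. Then □s at x, so ◇s at x, so x has a successor.

□s → ◇s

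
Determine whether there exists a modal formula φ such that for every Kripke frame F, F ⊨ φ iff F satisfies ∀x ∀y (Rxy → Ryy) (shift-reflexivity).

Definable; □(□p → p) defines it

Yes: it is shift-reflexivity, defined by the T□ schema □(□p → p).
Suppose □(□p→p) is valid. Take Rxy and set V(p)={w : Ryw}. Then at y, □p holds; since □(□p→p) at x, □p→p at y, so p at y, i.e. Ryy.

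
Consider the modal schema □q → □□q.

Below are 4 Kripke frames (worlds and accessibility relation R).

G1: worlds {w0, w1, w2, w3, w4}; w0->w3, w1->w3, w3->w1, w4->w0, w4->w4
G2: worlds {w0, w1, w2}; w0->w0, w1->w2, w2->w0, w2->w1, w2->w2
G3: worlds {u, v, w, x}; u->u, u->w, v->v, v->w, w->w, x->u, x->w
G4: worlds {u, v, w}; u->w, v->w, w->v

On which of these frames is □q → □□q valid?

G3

Frame correspondent (Sahlqvist): ∀x ∀y ∀z (Rxy ∧ Ryz → Rxz) — i.e. transitivity.
G1: fails — Rw3w1 and Rw1w3 but not Rw3w3.
G2: fails — Rw1w2 and Rw2w1 but not Rw1w1.
G3: satisfies the condition.
G4: fails — Ruw and Rwv but not Ruv.
Valid on: G3.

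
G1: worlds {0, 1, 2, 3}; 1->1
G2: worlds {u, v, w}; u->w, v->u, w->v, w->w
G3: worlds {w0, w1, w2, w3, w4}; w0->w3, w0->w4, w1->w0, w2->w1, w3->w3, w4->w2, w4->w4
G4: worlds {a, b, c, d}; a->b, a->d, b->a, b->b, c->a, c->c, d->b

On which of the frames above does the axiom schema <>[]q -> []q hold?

Frame correspondent (Sahlqvist): forall x forall y forall z (Rxy & Rxz -> Ryz) — i.e. the Euclidean property.
G1: holds.
G2: fails — Rvu and Rvu but not Ruu.
G3: fails — Rw0w4 and Rw0w3 but not Rw4w3.
G4: fails — Rab and Rad but not Rbd.
Valid on: G1.

G1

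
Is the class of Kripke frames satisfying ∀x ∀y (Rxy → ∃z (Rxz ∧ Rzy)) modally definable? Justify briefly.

This is a Sahlqvist condition; the C4 axiom □□p → □p defines it.
Suppose □□p→□p is valid. Take Rxy and set V(p)={w : xR²w}. Then □□p at x, so □p at x, so p at y, i.e. ∃z(Rxz∧Rzy).

Definable; □□p → □p defines it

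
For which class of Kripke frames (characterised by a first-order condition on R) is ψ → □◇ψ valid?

Suppose ψ→□◇ψ is valid. Take Rxy and set V(ψ)={x}. Then ψ at x, so □◇ψ at x, so ◇ψ at y, so some z with Ryz has ψ; z=x, i.e. Ryx.
The converse is a direct semantic check.
Frame condition: ∀x ∀y (Rxy → Ryx).

Symmetry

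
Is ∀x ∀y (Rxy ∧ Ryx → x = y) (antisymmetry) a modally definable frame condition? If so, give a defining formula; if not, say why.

Modal frame validity is preserved under surjective bounded morphisms.
The 4-cycle (worlds 0,1,2,3 with 0→1→2→3→0) is antisymmetric. Sending even-indexed worlds to s and odd-indexed worlds to t is a surjective bounded morphism onto the two-world frame with s↔t, which is not antisymmetric.
So no modal formula (or set of formulas) defines exactly the antisymmetric frames.

No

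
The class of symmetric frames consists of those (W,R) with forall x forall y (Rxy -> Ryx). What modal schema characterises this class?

ψ → □◇ψ

The condition is symmetry. The B schema ψ → □◇ψ defines it.
Suppose ψ→□◇ψ is valid. Take Rxy and set V(ψ)={x}. Then ψ at x, so □◇ψ at x, so ◇ψ at y, so some z with Ryz has ψ; z=x, i.e. Ryx.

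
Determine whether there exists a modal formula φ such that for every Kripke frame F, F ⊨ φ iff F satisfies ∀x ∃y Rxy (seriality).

Yes, by □q → ◇q

This is a Sahlqvist condition; the D axiom □q → ◇q defines it.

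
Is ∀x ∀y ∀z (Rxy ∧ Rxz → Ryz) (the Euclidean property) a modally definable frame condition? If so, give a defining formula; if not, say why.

Yes: it is the Euclidean property, defined by the 5 schema ◇p → □◇p.
Suppose ◇p→□◇p is valid. Take Rxy, Rxz and set V(p)={y}. Then ◇p at x, so □◇p at x, so ◇p at z, so some w with Rzw has p; w=y, i.e. Rzy. By symmetry of the argument, Ryz.

Definable; ◇p → □◇p defines it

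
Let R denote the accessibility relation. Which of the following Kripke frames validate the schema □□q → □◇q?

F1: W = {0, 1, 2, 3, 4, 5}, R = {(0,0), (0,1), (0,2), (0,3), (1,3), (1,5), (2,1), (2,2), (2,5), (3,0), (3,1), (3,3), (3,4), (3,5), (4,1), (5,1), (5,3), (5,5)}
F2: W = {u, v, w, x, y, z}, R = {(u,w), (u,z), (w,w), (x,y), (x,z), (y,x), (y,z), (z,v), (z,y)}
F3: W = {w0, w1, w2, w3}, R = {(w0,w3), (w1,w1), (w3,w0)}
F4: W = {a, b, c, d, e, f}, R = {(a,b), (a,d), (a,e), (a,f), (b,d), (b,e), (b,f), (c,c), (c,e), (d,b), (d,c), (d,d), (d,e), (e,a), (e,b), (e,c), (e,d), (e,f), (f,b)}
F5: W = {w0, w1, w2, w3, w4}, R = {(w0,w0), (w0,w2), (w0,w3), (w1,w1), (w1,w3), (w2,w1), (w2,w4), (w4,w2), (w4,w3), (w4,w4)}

This is the axiom for a generalized confluence (Geach) condition; its first-order frame correspondent is ∀x ∀z (xRz → ∃w (xR²w ∧ zRw)).
F1: ✓.
F2: fails — zRv but no t with zR²t and vRt.
F3: ✓.
F4: ✓.
F5: fails — w0Rw3 but no w with w0R²w and w3Rw.
Valid on: F1, F3, F4.

F1, F3, F4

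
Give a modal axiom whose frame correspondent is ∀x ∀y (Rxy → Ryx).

The condition is symmetry. The B schema s → □◇s defines it.

s → □◇s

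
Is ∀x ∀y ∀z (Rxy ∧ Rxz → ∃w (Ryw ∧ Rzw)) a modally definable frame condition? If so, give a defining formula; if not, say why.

Yes: it is convergence, defined by the .2 schema ◇□p → □◇p.
Suppose ◇□p→□◇p is valid. Take Rxy, Rxz and set V(p)={w : Ryw}. Then □p at y so ◇□p at x, so □◇p at x, so ◇p at z, giving w with Rzw and Ryw.

Yes — defined by ◇□p → □◇p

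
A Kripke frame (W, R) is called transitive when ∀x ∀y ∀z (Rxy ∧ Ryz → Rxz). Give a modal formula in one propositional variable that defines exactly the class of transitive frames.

□s → □□s

The condition is transitivity. The 4 schema □s → □□s defines it.
Suppose □s→□□s is valid. Take Rxy, Ryz and set V(s)={w : Rxw}. Then □s at x, so □□s at x, so □s at y, so s at z, i.e. Rxz.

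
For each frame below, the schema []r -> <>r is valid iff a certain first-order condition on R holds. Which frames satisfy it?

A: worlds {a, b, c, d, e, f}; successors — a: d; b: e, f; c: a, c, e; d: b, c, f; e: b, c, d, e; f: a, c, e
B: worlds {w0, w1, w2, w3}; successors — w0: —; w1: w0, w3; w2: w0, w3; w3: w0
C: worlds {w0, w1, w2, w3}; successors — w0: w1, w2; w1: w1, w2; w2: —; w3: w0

A

This is the axiom for seriality; its first-order frame correspondent is forall x exists y Rxy.
A: holds.
B: fails — world w0 has no successor.
C: fails — world w2 has no successor.
Valid on: A.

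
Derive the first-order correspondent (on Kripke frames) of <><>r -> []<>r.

forall x forall y forall z ((x R^2 y & xRz) -> exists w (y = w & zRw))

This is a Sahlqvist (Geach-type) schema ◇^2□^0r → □^1◇^1r.
First-order correspondent: forall x forall y forall z ((x R^2 y & xRz) -> exists w (y = w & zRw)).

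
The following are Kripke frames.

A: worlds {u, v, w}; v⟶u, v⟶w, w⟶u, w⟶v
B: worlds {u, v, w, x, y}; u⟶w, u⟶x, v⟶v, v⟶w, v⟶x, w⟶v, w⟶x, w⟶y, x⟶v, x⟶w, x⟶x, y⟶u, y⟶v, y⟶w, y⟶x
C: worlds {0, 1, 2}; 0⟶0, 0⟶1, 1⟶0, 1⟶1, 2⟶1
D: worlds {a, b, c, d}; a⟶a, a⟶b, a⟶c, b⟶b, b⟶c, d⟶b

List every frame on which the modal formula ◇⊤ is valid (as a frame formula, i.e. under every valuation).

B, C

This is the axiom for seriality; its first-order frame correspondent is ∀x ∃y Rxy.
A: fails — world u has no successor.
B: ✓.
C: ✓.
D: fails — world c has no successor.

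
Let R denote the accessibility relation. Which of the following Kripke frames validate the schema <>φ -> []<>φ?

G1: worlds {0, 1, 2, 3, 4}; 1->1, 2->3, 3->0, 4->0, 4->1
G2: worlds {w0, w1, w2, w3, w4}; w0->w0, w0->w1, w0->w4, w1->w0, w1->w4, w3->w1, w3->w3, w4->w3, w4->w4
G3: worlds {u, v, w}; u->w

none

Frame correspondent (Sahlqvist): forall x forall y forall z (Rxy & Rxz -> Ryz) — i.e. the Euclidean property.
G1: fails — R23 and R23 but not R33.
G2: fails — Rw0w4 and Rw0w1 but not Rw4w1.
G3: fails — Ruw and Ruw but not Rww.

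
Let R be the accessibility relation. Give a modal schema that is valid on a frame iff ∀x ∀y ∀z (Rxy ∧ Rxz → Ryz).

A defining formula is ◇r → □◇r (the 5 axiom).
Suppose ◇r→□◇r is valid. Take Rxy, Rxz and set V(r)={y}. Then ◇r at x, so □◇r at x, so ◇r at z, so some w with Rzw has r; w=y, i.e. Rzy. By symmetry of the argument, Ryz.

◇r → □◇r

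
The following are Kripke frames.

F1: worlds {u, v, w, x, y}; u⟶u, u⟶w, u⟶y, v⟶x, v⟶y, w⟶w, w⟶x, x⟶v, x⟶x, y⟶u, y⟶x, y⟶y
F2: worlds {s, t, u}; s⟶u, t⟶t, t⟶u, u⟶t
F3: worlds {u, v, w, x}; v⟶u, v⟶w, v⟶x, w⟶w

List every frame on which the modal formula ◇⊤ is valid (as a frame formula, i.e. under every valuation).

F1, F2

Frame correspondent (Sahlqvist): ∀x ∃y Rxy — i.e. seriality.
F1: holds.
F2: holds.
F3: fails — world u has no successor.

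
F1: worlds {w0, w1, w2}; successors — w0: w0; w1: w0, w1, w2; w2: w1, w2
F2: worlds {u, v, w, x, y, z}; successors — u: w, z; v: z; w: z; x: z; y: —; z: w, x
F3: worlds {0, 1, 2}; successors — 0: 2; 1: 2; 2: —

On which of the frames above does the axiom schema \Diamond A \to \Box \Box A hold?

This is the axiom for a generalized confluence (Geach) condition; its first-order frame correspondent is \forall x \forall y \forall z ((xRy \wedge x R^2 z) \to \exists w (y = w \wedge z = w)).
F1: fails — w1Rw0, w1R²w1 but w0 ≠ w1.
F2: fails — uRw, uR²x but w ≠ x.
F3: ✓.

F3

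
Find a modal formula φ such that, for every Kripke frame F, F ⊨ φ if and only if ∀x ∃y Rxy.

This is seriality; the standard corresponding axiom is D: □ψ → ◇ψ.

□ψ → ◇ψ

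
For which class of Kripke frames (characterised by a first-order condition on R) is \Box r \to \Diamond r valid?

Suppose □r→◇r is valid. At any x set V(r)=W. Then □r at x, so ◇r at x, so x has a successor.

seriality: \forall x \exists y Rxy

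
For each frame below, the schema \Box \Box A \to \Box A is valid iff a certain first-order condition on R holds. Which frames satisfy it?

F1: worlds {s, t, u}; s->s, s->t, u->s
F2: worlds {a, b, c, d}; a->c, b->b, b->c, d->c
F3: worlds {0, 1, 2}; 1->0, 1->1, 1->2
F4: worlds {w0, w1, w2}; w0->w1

F1, F3

The schema corresponds to density: \forall x \forall y (Rxy \to \exists z (Rxz \wedge Rzy)).
F1: satisfies the condition.
F2: fails — Rac but no z with Raz and Rzc.
F3: satisfies the condition.
F4: fails — Rw0w1 but no z with Rw0z and Rzw1.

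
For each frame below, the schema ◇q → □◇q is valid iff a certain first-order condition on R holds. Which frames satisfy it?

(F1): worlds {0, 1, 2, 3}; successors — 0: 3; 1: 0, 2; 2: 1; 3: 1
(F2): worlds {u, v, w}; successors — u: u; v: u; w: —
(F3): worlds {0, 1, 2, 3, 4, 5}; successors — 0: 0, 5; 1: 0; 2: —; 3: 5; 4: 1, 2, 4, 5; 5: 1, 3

(F2)

Frame correspondent (Sahlqvist): ∀x ∀y ∀z (Rxy ∧ Rxz → Ryz) — i.e. the Euclidean property.
(F1): fails — R03 and R03 but not R33.
(F2): ✓.
(F3): fails — R05 and R00 but not R50.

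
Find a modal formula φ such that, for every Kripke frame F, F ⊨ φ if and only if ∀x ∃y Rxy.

The condition is seriality. The D schema □q → ◇q defines it.
Suppose □q→◇q is valid. At any x set V(q)=W. Then □q at x, so ◇q at x, so x has a successor.

□q → ◇q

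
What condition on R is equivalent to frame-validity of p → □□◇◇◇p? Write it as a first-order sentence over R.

∀x ∀z (xR²z → ∃w (x = w ∧ zR³w))

This is a Sahlqvist (Geach-type) schema ◇^0□^0p → □^2◇^3p.
Minimal-valuation argument: fix x; take any y with xR^0y and any z with xR^2z. Set V(p) to the set of worlds R-reachable from y in exactly 0 steps. Then □^0p holds at y, so the antecedent holds at x; validity forces ◇^3p at z, giving a w with zR^3w and yR^0w.
First-order correspondent: ∀x ∀z (xR²z → ∃w (x = w ∧ zR³w)).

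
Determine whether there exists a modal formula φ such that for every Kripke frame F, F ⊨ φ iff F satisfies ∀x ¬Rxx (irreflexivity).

No — not modally definable

If a class were modally definable it would be closed under surjective bounded morphisms (Goldblatt–Thomason).
The 3-cycle (worlds 0,1,2 with 0→1→2→0) is irreflexive, and the map sending every world to a single reflexive point • is a surjective bounded morphism (forth: every edge maps to (•,•); back: every world has a successor). So any modal formula valid on the 3-cycle is also valid on the reflexive point, which is not irreflexive.
Hence irreflexivity is not modally definable.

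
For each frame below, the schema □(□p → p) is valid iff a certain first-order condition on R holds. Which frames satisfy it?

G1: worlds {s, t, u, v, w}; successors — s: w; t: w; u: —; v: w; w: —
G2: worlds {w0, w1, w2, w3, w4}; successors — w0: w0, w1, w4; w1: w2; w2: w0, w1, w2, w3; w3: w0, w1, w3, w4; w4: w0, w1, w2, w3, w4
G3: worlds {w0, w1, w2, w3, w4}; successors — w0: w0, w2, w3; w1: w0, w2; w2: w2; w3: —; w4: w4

Frame correspondent (Sahlqvist): ∀x ∀y (Rxy → Ryy) — i.e. shift-reflexivity.
G1: fails — Rsw but not Rww.
G2: fails — Rw3w1 but not Rw1w1.
G3: fails — Rw0w3 but not Rw3w3.

none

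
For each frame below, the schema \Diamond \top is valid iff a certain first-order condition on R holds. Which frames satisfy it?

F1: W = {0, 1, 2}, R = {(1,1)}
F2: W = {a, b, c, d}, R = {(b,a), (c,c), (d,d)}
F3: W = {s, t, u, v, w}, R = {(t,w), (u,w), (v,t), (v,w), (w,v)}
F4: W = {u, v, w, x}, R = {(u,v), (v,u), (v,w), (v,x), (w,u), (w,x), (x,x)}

F4

The schema corresponds to seriality: \forall x \exists y Rxy.
F1: fails — world 0 has no successor.
F2: fails — world a has no successor.
F3: fails — world s has no successor.
F4: satisfies the condition.
Valid on: F4.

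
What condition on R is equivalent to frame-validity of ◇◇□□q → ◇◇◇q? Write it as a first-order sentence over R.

∀x ∀y (xR²y → ∃w (yR²w ∧ xR³w))

This is a Sahlqvist (Geach-type) schema ◇^2□^2q → □^0◇^3q.
Minimal-valuation argument: fix x; take any y with xR^2y and any z with xR^0z. Set V(q) to the set of worlds R-reachable from y in exactly 2 steps. Then □^2q holds at y, so the antecedent holds at x; validity forces ◇^3q at z, giving a w with zR^3w and yR^2w.
First-order correspondent: ∀x ∀y (xR²y → ∃w (yR²w ∧ xR³w)).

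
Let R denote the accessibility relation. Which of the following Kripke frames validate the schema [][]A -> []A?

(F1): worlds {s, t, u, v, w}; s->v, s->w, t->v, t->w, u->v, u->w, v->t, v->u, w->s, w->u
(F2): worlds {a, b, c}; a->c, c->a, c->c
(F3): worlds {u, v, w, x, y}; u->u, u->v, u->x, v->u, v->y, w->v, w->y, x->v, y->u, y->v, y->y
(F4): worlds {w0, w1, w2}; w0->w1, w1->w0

Frame correspondent (Sahlqvist): forall x forall y (Rxy -> exists z (Rxz & Rzy)) — i.e. density.
(F1): fails — Ruv but no z with Ruz and Rzv.
(F2): holds.
(F3): fails — Rxv but no z with Rxz and Rzv.
(F4): fails — Rw0w1 but no z with Rw0z and Rzw1.

(F2)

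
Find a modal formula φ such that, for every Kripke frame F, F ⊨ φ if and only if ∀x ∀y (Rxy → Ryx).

This is symmetry; the standard corresponding axiom is B: q → □◇q.
Suppose q→□◇q is valid. Take Rxy and set V(q)={x}. Then q at x, so □◇q at x, so ◇q at y, so some z with Ryz has q; z=x, i.e. Ryx.

q → □◇q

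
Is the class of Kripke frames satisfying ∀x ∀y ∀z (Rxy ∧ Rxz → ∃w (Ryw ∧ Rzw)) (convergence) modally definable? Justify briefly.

Yes: it is convergence, defined by the .2 schema ◇□p → □◇p.
Suppose ◇□p→□◇p is valid. Take Rxy, Rxz and set V(p)={w : Ryw}. Then □p at y so ◇□p at x, so □◇p at x, so ◇p at z, giving w with Rzw and Ryw.

Yes, by ◇□p → □◇p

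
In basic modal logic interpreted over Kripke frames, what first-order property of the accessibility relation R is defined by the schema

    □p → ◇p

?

seriality

Suppose □p→◇p is valid. At any x set V(p)=W. Then □p at x, so ◇p at x, so x has a successor.
Conversely, any frame satisfying ∀x ∃y Rxy validates the schema.
So the correspondent is seriality.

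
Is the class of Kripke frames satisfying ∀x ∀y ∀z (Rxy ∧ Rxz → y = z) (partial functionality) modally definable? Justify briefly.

Yes — defined by ◇p → □p

Yes: it is partial functionality, defined by the CD schema ◇p → □p.
Suppose ◇p→□p is valid. Take Rxy, Rxz and set V(p)={y}. Then ◇p at x, so □p at x, so p at z, i.e. z=y.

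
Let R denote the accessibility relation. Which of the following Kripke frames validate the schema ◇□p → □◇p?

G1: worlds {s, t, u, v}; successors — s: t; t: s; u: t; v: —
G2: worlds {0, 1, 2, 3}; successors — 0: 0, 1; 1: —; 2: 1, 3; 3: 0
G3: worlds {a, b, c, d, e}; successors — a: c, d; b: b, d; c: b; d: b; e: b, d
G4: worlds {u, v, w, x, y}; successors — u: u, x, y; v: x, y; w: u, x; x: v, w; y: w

G1, G3

This is the axiom for convergence; its first-order frame correspondent is ∀x ∀y ∀z (Rxy ∧ Rxz → ∃w (Ryw ∧ Rzw)).
G1: ✓.
G2: fails — R00 and R01 but 0 and 1 have no common successor.
G3: ✓.
G4: fails — Ruu and Rux but u and x have no common successor.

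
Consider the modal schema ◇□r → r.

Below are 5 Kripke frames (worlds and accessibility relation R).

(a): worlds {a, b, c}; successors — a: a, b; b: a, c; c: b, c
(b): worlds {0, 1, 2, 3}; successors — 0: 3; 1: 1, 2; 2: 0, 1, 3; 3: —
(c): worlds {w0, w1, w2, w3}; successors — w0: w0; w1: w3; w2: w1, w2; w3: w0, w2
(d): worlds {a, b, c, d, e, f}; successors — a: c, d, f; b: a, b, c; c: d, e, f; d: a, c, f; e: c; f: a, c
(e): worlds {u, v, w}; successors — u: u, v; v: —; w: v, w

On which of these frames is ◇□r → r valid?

The schema corresponds to symmetry: ∀x ∀y (Rxy → Ryx).
(a): condition met.
(b): fails — R23 but not R32.
(c): fails — Rw3w2 but not Rw2w3.
(d): fails — Rbc but not Rcb.
(e): fails — Ruv but not Rvu.

(a)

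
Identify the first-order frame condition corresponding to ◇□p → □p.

the Euclidean property

Replacing p by ¬p and contraposing gives the equivalent schema ◇p → □◇p.
Suppose ◇p→□◇p is valid. Take Rxy, Rxz and set V(p)={y}. Then ◇p at x, so □◇p at x, so ◇p at z, so some w with Rzw has p; w=y, i.e. Rzy. By symmetry of the argument, Ryz.
The converse is a direct semantic check.
Frame condition: ∀x ∀y ∀z (Rxy ∧ Rxz → Ryz).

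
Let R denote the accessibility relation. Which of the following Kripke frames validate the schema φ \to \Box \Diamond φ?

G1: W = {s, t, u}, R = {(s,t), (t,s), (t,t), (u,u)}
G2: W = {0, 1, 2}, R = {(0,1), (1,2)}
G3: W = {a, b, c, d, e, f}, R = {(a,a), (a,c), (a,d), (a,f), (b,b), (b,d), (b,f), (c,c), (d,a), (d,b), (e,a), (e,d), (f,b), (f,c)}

G1

Frame correspondent (Sahlqvist): \forall x \forall y (Rxy \to Ryx) — i.e. symmetry.
G1: ✓.
G2: fails — R12 but not R21.
G3: fails — Rea but not Rae.
Valid on: G1.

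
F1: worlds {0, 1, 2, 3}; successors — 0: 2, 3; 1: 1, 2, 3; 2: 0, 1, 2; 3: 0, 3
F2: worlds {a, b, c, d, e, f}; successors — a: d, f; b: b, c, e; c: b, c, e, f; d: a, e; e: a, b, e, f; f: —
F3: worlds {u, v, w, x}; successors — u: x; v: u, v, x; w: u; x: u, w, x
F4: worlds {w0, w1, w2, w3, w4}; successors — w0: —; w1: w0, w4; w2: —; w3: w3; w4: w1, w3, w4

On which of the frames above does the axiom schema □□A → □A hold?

The schema corresponds to density: ∀x ∀y (Rxy → ∃z (Rxz ∧ Rzy)).
F1: condition met.
F2: fails — Rad but no z with Raz and Rzd.
F3: fails — Rwu but no z with Rwz and Rzu.
F4: fails — Rw1w0 but no z with Rw1z and Rzw0.

F1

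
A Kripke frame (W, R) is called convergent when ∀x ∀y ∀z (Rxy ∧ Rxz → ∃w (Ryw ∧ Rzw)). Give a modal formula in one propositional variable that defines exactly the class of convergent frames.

◇□ψ → □◇ψ

This is convergence; the standard corresponding axiom is .2: ◇□ψ → □◇ψ.
Suppose ◇□ψ→□◇ψ is valid. Take Rxy, Rxz and set V(ψ)={w : Ryw}. Then □ψ at y so ◇□ψ at x, so □◇ψ at x, so ◇ψ at z, giving w with Rzw and Ryw.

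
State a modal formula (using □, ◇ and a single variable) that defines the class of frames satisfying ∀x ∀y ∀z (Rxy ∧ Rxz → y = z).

◇q → □q

The condition is partial functionality. The CD schema ◇q → □q defines it.
Suppose ◇q→□q is valid. Take Rxy, Rxz and set V(q)={y}. Then ◇q at x, so □q at x, so q at z, i.e. z=y.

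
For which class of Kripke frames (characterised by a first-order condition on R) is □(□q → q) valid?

Shift-reflexivity

Suppose □(□q→q) is valid. Take Rxy and set V(q)={w : Ryw}. Then at y, □q holds; since □(□q→q) at x, □q→q at y, so q at y, i.e. Ryy.
Conversely, on a frame with shift-reflexivity the schema holds at every world under every valuation.
Frame condition: ∀x ∀y (Rxy → Ryy).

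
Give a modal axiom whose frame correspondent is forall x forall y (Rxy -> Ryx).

This is symmetry; the standard corresponding axiom is B: ψ → □◇ψ.

ψ → □◇ψ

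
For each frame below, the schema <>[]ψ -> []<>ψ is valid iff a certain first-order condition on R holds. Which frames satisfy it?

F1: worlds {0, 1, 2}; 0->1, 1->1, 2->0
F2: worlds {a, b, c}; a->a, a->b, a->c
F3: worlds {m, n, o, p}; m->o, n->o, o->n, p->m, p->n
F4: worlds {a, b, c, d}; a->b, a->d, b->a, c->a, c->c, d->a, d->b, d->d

This is the axiom for convergence; its first-order frame correspondent is forall x forall y forall z (Rxy & Rxz -> exists w (Ryw & Rzw)).
F1: holds.
F2: fails — Raa and Rac but a and c have no common successor.
F3: holds.
F4: fails — Rcc and Rca but c and a have no common successor.

F1, F3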